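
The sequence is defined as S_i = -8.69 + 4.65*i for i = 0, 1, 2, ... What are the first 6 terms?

This is an arithmetic sequence.
i=0: S_0 = -8.69 + 4.65*0 = -8.69
i=1: S_1 = -8.69 + 4.65*1 = -4.04
i=2: S_2 = -8.69 + 4.65*2 = 0.61
i=3: S_3 = -8.69 + 4.65*3 = 5.26
i=4: S_4 = -8.69 + 4.65*4 = 9.91
i=5: S_5 = -8.69 + 4.65*5 = 14.56
The first 6 terms are: [-8.69, -4.04, 0.61, 5.26, 9.91, 14.56]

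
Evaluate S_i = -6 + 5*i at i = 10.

S_10 = -6 + 5*10 = -6 + 50 = 44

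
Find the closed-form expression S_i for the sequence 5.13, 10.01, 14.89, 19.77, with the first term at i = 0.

Check differences: 10.01 - 5.13 = 4.88
14.89 - 10.01 = 4.88
Common difference d = 4.88.
First term a = 5.13.
Formula: S_i = 5.13 + 4.88*i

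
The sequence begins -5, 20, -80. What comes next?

Ratios: 20 / -5 = -4.0
This is a geometric sequence with common ratio r = -4.
Next term = -80 * -4 = 320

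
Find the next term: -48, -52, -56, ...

Differences: -52 - -48 = -4
This is an arithmetic sequence with common difference d = -4.
Next term = -56 + -4 = -60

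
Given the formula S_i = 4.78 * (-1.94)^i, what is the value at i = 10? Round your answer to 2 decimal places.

S_10 = 4.78 * (-1.94)^10 ≈ 4.78 * 755.1223 ≈ 3609.48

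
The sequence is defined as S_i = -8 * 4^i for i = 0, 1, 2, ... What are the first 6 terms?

This is a geometric sequence.
i=0: S_0 = -8 * 4^0 = -8
i=1: S_1 = -8 * 4^1 = -32
i=2: S_2 = -8 * 4^2 = -128
i=3: S_3 = -8 * 4^3 = -512
i=4: S_4 = -8 * 4^4 = -2048
i=5: S_5 = -8 * 4^5 = -8192
The first 6 terms are: [-8, -32, -128, -512, -2048, -8192]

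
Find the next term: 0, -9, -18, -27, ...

Differences: -9 - 0 = -9
This is an arithmetic sequence with common difference d = -9.
Next term = -27 + -9 = -36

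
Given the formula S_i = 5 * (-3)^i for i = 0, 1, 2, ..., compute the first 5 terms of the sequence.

This is a geometric sequence.
i=0: S_0 = 5 * (-3)^0 = 5
i=1: S_1 = 5 * (-3)^1 = -15
i=2: S_2 = 5 * (-3)^2 = 45
i=3: S_3 = 5 * (-3)^3 = -135
i=4: S_4 = 5 * (-3)^4 = 405
The first 5 terms are: [5, -15, 45, -135, 405]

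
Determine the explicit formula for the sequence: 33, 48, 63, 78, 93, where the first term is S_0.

Check differences: 48 - 33 = 15
63 - 48 = 15
Common difference d = 15.
First term a = 33.
Formula: S_i = 33 + 15*i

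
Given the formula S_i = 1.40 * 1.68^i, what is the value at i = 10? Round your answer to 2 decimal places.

S_10 = 1.4 * 1.68^10 ≈ 1.4 * 179.0989 ≈ 250.74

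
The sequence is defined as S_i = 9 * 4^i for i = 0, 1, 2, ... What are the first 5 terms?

This is a geometric sequence.
i=0: S_0 = 9 * 4^0 = 9
i=1: S_1 = 9 * 4^1 = 36
i=2: S_2 = 9 * 4^2 = 144
i=3: S_3 = 9 * 4^3 = 576
i=4: S_4 = 9 * 4^4 = 2304
The first 5 terms are: [9, 36, 144, 576, 2304]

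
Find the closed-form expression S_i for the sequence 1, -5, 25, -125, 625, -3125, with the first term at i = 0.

Check ratios: -5 / 1 = -5.0
Common ratio r = -5.
First term a = 1.
Formula: S_i = 1 * (-5)^i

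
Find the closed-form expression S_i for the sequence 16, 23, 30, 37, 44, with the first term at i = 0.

Check differences: 23 - 16 = 7
30 - 23 = 7
Common difference d = 7.
First term a = 16.
Formula: S_i = 16 + 7*i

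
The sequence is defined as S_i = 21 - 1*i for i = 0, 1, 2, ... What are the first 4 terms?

This is an arithmetic sequence.
i=0: S_0 = 21 + -1*0 = 21
i=1: S_1 = 21 + -1*1 = 20
i=2: S_2 = 21 + -1*2 = 19
i=3: S_3 = 21 + -1*3 = 18
The first 4 terms are: [21, 20, 19, 18]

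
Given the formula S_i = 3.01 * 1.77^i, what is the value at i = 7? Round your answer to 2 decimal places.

S_7 = 3.01 * 1.77^7 ≈ 3.01 * 54.4268 ≈ 163.82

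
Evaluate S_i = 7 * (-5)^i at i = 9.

S_9 = 7 * (-5)^9 = 7 * -1953125 = -13671875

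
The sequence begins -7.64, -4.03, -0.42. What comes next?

Differences: -4.03 - -7.64 = 3.61
This is an arithmetic sequence with common difference d = 3.61.
Next term = -0.42 + 3.61 = 3.19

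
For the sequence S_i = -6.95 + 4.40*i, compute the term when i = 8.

S_8 = -6.95 + 4.4*8 = -6.95 + 35.2 = 28.25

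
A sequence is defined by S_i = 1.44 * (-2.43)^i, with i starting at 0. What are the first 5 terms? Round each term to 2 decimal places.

This is a geometric sequence.
i=0: S_0 = 1.44 * (-2.43)^0 = 1.44
i=1: S_1 = 1.44 * (-2.43)^1 ≈ -3.5
i=2: S_2 = 1.44 * (-2.43)^2 ≈ 8.5
i=3: S_3 = 1.44 * (-2.43)^3 ≈ -20.66
i=4: S_4 = 1.44 * (-2.43)^4 ≈ 50.21
The first 5 terms are: [1.44, -3.5, 8.5, -20.66, 50.21]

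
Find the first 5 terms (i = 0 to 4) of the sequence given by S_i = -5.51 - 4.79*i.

This is an arithmetic sequence.
i=0: S_0 = -5.51 + -4.79*0 = -5.51
i=1: S_1 = -5.51 + -4.79*1 = -10.3
i=2: S_2 = -5.51 + -4.79*2 = -15.09
i=3: S_3 = -5.51 + -4.79*3 = -19.88
i=4: S_4 = -5.51 + -4.79*4 = -24.67
The first 5 terms are: [-5.51, -10.3, -15.09, -19.88, -24.67]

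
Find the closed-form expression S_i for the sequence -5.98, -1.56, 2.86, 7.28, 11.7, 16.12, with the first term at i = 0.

Check differences: -1.56 - -5.98 = 4.42
2.86 - -1.56 = 4.42
Common difference d = 4.42.
First term a = -5.98.
Formula: S_i = -5.98 + 4.42*i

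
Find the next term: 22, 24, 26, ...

Differences: 24 - 22 = 2
This is an arithmetic sequence with common difference d = 2.
Next term = 26 + 2 = 28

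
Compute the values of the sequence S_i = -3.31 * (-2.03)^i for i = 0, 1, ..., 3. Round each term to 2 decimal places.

This is a geometric sequence.
i=0: S_0 = -3.31 * (-2.03)^0 = -3.31
i=1: S_1 = -3.31 * (-2.03)^1 ≈ 6.72
i=2: S_2 = -3.31 * (-2.03)^2 ≈ -13.64
i=3: S_3 = -3.31 * (-2.03)^3 ≈ 27.69
The first 4 terms are: [-3.31, 6.72, -13.64, 27.69]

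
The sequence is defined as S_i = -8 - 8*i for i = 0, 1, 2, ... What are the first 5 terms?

This is an arithmetic sequence.
i=0: S_0 = -8 + -8*0 = -8
i=1: S_1 = -8 + -8*1 = -16
i=2: S_2 = -8 + -8*2 = -24
i=3: S_3 = -8 + -8*3 = -32
i=4: S_4 = -8 + -8*4 = -40
The first 5 terms are: [-8, -16, -24, -32, -40]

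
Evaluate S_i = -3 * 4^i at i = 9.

S_9 = -3 * 4^9 = -3 * 262144 = -786432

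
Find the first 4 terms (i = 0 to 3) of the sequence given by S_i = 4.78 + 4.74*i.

This is an arithmetic sequence.
i=0: S_0 = 4.78 + 4.74*0 = 4.78
i=1: S_1 = 4.78 + 4.74*1 = 9.52
i=2: S_2 = 4.78 + 4.74*2 = 14.26
i=3: S_3 = 4.78 + 4.74*3 = 19.0
The first 4 terms are: [4.78, 9.52, 14.26, 19.0]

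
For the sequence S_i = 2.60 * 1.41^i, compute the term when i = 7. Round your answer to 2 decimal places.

S_7 = 2.6 * 1.41^7 ≈ 2.6 * 11.0798 ≈ 28.81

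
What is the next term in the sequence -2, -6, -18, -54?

Ratios: -6 / -2 = 3.0
This is a geometric sequence with common ratio r = 3.
Next term = -54 * 3 = -162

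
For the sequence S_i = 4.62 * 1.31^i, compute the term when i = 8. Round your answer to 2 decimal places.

S_8 = 4.62 * 1.31^8 ≈ 4.62 * 8.673 ≈ 40.07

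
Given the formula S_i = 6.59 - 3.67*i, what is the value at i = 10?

S_10 = 6.59 + -3.67*10 = 6.59 + -36.7 = -30.11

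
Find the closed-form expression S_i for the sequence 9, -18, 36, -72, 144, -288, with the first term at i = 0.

Check ratios: -18 / 9 = -2.0
Common ratio r = -2.
First term a = 9.
Formula: S_i = 9 * (-2)^i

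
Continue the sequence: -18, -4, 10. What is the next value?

Differences: -4 - -18 = 14
This is an arithmetic sequence with common difference d = 14.
Next term = 10 + 14 = 24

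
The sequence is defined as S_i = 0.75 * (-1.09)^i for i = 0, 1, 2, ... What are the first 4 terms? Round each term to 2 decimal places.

This is a geometric sequence.
i=0: S_0 = 0.75 * (-1.09)^0 = 0.75
i=1: S_1 = 0.75 * (-1.09)^1 ≈ -0.82
i=2: S_2 = 0.75 * (-1.09)^2 ≈ 0.89
i=3: S_3 = 0.75 * (-1.09)^3 ≈ -0.97
The first 4 terms are: [0.75, -0.82, 0.89, -0.97]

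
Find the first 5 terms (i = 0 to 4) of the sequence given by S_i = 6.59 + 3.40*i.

This is an arithmetic sequence.
i=0: S_0 = 6.59 + 3.4*0 = 6.59
i=1: S_1 = 6.59 + 3.4*1 = 9.99
i=2: S_2 = 6.59 + 3.4*2 = 13.39
i=3: S_3 = 6.59 + 3.4*3 = 16.79
i=4: S_4 = 6.59 + 3.4*4 = 20.19
The first 5 terms are: [6.59, 9.99, 13.39, 16.79, 20.19]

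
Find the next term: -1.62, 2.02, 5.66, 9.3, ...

Differences: 2.02 - -1.62 = 3.64
This is an arithmetic sequence with common difference d = 3.64.
Next term = 9.3 + 3.64 = 12.94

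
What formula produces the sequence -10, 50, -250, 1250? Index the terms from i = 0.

Check ratios: 50 / -10 = -5.0
Common ratio r = -5.
First term a = -10.
Formula: S_i = -10 * (-5)^i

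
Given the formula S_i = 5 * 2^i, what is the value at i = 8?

S_8 = 5 * 2^8 = 5 * 256 = 1280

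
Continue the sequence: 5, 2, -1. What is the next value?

Differences: 2 - 5 = -3
This is an arithmetic sequence with common difference d = -3.
Next term = -1 + -3 = -4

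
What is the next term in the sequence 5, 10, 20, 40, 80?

Ratios: 10 / 5 = 2.0
This is a geometric sequence with common ratio r = 2.
Next term = 80 * 2 = 160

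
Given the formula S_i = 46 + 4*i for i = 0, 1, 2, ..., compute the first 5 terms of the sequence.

This is an arithmetic sequence.
i=0: S_0 = 46 + 4*0 = 46
i=1: S_1 = 46 + 4*1 = 50
i=2: S_2 = 46 + 4*2 = 54
i=3: S_3 = 46 + 4*3 = 58
i=4: S_4 = 46 + 4*4 = 62
The first 5 terms are: [46, 50, 54, 58, 62]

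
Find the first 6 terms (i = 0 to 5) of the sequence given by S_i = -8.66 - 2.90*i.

This is an arithmetic sequence.
i=0: S_0 = -8.66 + -2.9*0 = -8.66
i=1: S_1 = -8.66 + -2.9*1 = -11.56
i=2: S_2 = -8.66 + -2.9*2 = -14.46
i=3: S_3 = -8.66 + -2.9*3 = -17.36
i=4: S_4 = -8.66 + -2.9*4 = -20.26
i=5: S_5 = -8.66 + -2.9*5 = -23.16
The first 6 terms are: [-8.66, -11.56, -14.46, -17.36, -20.26, -23.16]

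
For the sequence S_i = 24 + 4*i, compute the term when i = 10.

S_10 = 24 + 4*10 = 24 + 40 = 64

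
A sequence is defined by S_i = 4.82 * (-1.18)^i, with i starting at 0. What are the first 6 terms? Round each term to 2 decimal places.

This is a geometric sequence.
i=0: S_0 = 4.82 * (-1.18)^0 = 4.82
i=1: S_1 = 4.82 * (-1.18)^1 ≈ -5.69
i=2: S_2 = 4.82 * (-1.18)^2 ≈ 6.71
i=3: S_3 = 4.82 * (-1.18)^3 ≈ -7.92
i=4: S_4 = 4.82 * (-1.18)^4 ≈ 9.34
i=5: S_5 = 4.82 * (-1.18)^5 ≈ -11.03
The first 6 terms are: [4.82, -5.69, 6.71, -7.92, 9.34, -11.03]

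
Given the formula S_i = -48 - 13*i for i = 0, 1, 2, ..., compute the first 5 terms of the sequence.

This is an arithmetic sequence.
i=0: S_0 = -48 + -13*0 = -48
i=1: S_1 = -48 + -13*1 = -61
i=2: S_2 = -48 + -13*2 = -74
i=3: S_3 = -48 + -13*3 = -87
i=4: S_4 = -48 + -13*4 = -100
The first 5 terms are: [-48, -61, -74, -87, -100]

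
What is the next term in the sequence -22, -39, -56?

Differences: -39 - -22 = -17
This is an arithmetic sequence with common difference d = -17.
Next term = -56 + -17 = -73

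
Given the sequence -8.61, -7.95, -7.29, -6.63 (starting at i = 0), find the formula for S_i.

Check differences: -7.95 - -8.61 = 0.66
-7.29 - -7.95 = 0.66
Common difference d = 0.66.
First term a = -8.61.
Formula: S_i = -8.61 + 0.66*i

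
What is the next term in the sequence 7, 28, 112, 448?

Ratios: 28 / 7 = 4.0
This is a geometric sequence with common ratio r = 4.
Next term = 448 * 4 = 1792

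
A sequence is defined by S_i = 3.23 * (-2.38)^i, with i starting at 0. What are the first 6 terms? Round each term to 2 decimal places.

This is a geometric sequence.
i=0: S_0 = 3.23 * (-2.38)^0 = 3.23
i=1: S_1 = 3.23 * (-2.38)^1 ≈ -7.69
i=2: S_2 = 3.23 * (-2.38)^2 ≈ 18.3
i=3: S_3 = 3.23 * (-2.38)^3 ≈ -43.54
i=4: S_4 = 3.23 * (-2.38)^4 ≈ 103.64
i=5: S_5 = 3.23 * (-2.38)^5 ≈ -246.65
The first 6 terms are: [3.23, -7.69, 18.3, -43.54, 103.64, -246.65]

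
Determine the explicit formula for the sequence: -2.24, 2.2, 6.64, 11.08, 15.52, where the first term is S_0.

Check differences: 2.2 - -2.24 = 4.44
6.64 - 2.2 = 4.44
Common difference d = 4.44.
First term a = -2.24.
Formula: S_i = -2.24 + 4.44*i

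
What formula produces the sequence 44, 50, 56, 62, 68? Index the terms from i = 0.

Check differences: 50 - 44 = 6
56 - 50 = 6
Common difference d = 6.
First term a = 44.
Formula: S_i = 44 + 6*i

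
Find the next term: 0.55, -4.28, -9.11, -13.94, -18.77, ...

Differences: -4.28 - 0.55 = -4.83
This is an arithmetic sequence with common difference d = -4.83.
Next term = -18.77 + -4.83 = -23.6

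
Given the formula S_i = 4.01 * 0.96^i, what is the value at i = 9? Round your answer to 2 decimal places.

S_9 = 4.01 * 0.96^9 ≈ 4.01 * 0.6925 ≈ 2.78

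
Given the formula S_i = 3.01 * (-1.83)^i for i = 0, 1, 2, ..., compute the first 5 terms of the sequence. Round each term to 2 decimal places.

This is a geometric sequence.
i=0: S_0 = 3.01 * (-1.83)^0 = 3.01
i=1: S_1 = 3.01 * (-1.83)^1 ≈ -5.51
i=2: S_2 = 3.01 * (-1.83)^2 ≈ 10.08
i=3: S_3 = 3.01 * (-1.83)^3 ≈ -18.45
i=4: S_4 = 3.01 * (-1.83)^4 ≈ 33.76
The first 5 terms are: [3.01, -5.51, 10.08, -18.45, 33.76]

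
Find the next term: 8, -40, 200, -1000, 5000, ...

Ratios: -40 / 8 = -5.0
This is a geometric sequence with common ratio r = -5.
Next term = 5000 * -5 = -25000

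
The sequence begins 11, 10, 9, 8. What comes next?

Differences: 10 - 11 = -1
This is an arithmetic sequence with common difference d = -1.
Next term = 8 + -1 = 7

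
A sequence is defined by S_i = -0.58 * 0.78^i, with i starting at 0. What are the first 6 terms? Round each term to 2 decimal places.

This is a geometric sequence.
i=0: S_0 = -0.58 * 0.78^0 = -0.58
i=1: S_1 = -0.58 * 0.78^1 ≈ -0.45
i=2: S_2 = -0.58 * 0.78^2 ≈ -0.35
i=3: S_3 = -0.58 * 0.78^3 ≈ -0.28
i=4: S_4 = -0.58 * 0.78^4 ≈ -0.21
i=5: S_5 = -0.58 * 0.78^5 ≈ -0.17
The first 6 terms are: [-0.58, -0.45, -0.35, -0.28, -0.21, -0.17]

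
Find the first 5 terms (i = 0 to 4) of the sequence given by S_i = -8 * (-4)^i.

This is a geometric sequence.
i=0: S_0 = -8 * (-4)^0 = -8
i=1: S_1 = -8 * (-4)^1 = 32
i=2: S_2 = -8 * (-4)^2 = -128
i=3: S_3 = -8 * (-4)^3 = 512
i=4: S_4 = -8 * (-4)^4 = -2048
The first 5 terms are: [-8, 32, -128, 512, -2048]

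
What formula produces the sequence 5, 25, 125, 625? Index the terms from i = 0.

Check ratios: 25 / 5 = 5.0
Common ratio r = 5.
First term a = 5.
Formula: S_i = 5 * 5^i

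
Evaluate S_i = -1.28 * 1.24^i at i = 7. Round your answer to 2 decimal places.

S_7 = -1.28 * 1.24^7 ≈ -1.28 * 4.5077 ≈ -5.77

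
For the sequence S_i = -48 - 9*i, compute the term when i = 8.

S_8 = -48 + -9*8 = -48 + -72 = -120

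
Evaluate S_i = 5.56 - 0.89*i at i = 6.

S_6 = 5.56 + -0.89*6 = 5.56 + -5.34 = 0.22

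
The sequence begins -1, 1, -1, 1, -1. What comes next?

Ratios: 1 / -1 = -1.0
This is a geometric sequence with common ratio r = -1.
Next term = -1 * -1 = 1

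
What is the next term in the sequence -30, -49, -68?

Differences: -49 - -30 = -19
This is an arithmetic sequence with common difference d = -19.
Next term = -68 + -19 = -87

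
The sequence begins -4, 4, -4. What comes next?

Ratios: 4 / -4 = -1.0
This is a geometric sequence with common ratio r = -1.
Next term = -4 * -1 = 4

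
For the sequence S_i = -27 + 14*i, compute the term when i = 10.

S_10 = -27 + 14*10 = -27 + 140 = 113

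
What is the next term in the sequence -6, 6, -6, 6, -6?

Ratios: 6 / -6 = -1.0
This is a geometric sequence with common ratio r = -1.
Next term = -6 * -1 = 6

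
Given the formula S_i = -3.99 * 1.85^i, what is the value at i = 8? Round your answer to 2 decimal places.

S_8 = -3.99 * 1.85^8 ≈ -3.99 * 137.2062 ≈ -547.45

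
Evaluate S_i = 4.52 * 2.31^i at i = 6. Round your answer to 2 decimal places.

S_6 = 4.52 * 2.31^6 ≈ 4.52 * 151.9399 ≈ 686.77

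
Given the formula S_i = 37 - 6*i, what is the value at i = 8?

S_8 = 37 + -6*8 = 37 + -48 = -11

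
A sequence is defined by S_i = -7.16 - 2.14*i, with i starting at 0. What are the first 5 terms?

This is an arithmetic sequence.
i=0: S_0 = -7.16 + -2.14*0 = -7.16
i=1: S_1 = -7.16 + -2.14*1 = -9.3
i=2: S_2 = -7.16 + -2.14*2 = -11.44
i=3: S_3 = -7.16 + -2.14*3 = -13.58
i=4: S_4 = -7.16 + -2.14*4 = -15.72
The first 5 terms are: [-7.16, -9.3, -11.44, -13.58, -15.72]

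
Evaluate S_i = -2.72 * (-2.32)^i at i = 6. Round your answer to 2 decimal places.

S_6 = -2.72 * (-2.32)^6 ≈ -2.72 * 155.9294 ≈ -424.13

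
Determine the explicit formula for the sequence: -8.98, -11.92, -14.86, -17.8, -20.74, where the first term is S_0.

Check differences: -11.92 - -8.98 = -2.94
-14.86 - -11.92 = -2.94
Common difference d = -2.94.
First term a = -8.98.
Formula: S_i = -8.98 - 2.94*i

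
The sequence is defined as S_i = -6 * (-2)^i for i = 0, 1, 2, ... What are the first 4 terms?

This is a geometric sequence.
i=0: S_0 = -6 * (-2)^0 = -6
i=1: S_1 = -6 * (-2)^1 = 12
i=2: S_2 = -6 * (-2)^2 = -24
i=3: S_3 = -6 * (-2)^3 = 48
The first 4 terms are: [-6, 12, -24, 48]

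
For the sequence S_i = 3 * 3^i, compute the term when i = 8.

S_8 = 3 * 3^8 = 3 * 6561 = 19683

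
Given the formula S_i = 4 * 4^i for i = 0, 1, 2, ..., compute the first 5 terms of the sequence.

This is a geometric sequence.
i=0: S_0 = 4 * 4^0 = 4
i=1: S_1 = 4 * 4^1 = 16
i=2: S_2 = 4 * 4^2 = 64
i=3: S_3 = 4 * 4^3 = 256
i=4: S_4 = 4 * 4^4 = 1024
The first 5 terms are: [4, 16, 64, 256, 1024]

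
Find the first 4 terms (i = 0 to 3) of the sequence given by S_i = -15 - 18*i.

This is an arithmetic sequence.
i=0: S_0 = -15 + -18*0 = -15
i=1: S_1 = -15 + -18*1 = -33
i=2: S_2 = -15 + -18*2 = -51
i=3: S_3 = -15 + -18*3 = -69
The first 4 terms are: [-15, -33, -51, -69]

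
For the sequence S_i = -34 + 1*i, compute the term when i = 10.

S_10 = -34 + 1*10 = -34 + 10 = -24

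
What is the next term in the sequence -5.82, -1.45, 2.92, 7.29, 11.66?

Differences: -1.45 - -5.82 = 4.37
This is an arithmetic sequence with common difference d = 4.37.
Next term = 11.66 + 4.37 = 16.03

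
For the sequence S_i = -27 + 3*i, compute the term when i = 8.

S_8 = -27 + 3*8 = -27 + 24 = -3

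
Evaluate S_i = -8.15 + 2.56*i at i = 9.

S_9 = -8.15 + 2.56*9 = -8.15 + 23.04 = 14.89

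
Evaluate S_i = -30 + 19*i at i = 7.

S_7 = -30 + 19*7 = -30 + 133 = 103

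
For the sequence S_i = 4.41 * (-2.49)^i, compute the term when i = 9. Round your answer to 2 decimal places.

S_9 = 4.41 * (-2.49)^9 ≈ 4.41 * -3679.545 ≈ -16226.79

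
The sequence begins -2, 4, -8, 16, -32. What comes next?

Ratios: 4 / -2 = -2.0
This is a geometric sequence with common ratio r = -2.
Next term = -32 * -2 = 64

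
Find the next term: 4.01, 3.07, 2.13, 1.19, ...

Differences: 3.07 - 4.01 = -0.94
This is an arithmetic sequence with common difference d = -0.94.
Next term = 1.19 + -0.94 = 0.25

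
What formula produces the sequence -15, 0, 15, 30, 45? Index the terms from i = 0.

Check differences: 0 - -15 = 15
15 - 0 = 15
Common difference d = 15.
First term a = -15.
Formula: S_i = -15 + 15*i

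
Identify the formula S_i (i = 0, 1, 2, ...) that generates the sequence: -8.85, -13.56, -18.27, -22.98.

Check differences: -13.56 - -8.85 = -4.71
-18.27 - -13.56 = -4.71
Common difference d = -4.71.
First term a = -8.85.
Formula: S_i = -8.85 - 4.71*i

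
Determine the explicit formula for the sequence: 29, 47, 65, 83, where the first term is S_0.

Check differences: 47 - 29 = 18
65 - 47 = 18
Common difference d = 18.
First term a = 29.
Formula: S_i = 29 + 18*i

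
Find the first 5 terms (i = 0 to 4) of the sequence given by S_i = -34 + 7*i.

This is an arithmetic sequence.
i=0: S_0 = -34 + 7*0 = -34
i=1: S_1 = -34 + 7*1 = -27
i=2: S_2 = -34 + 7*2 = -20
i=3: S_3 = -34 + 7*3 = -13
i=4: S_4 = -34 + 7*4 = -6
The first 5 terms are: [-34, -27, -20, -13, -6]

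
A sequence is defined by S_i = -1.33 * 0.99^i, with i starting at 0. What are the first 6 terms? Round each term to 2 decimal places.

This is a geometric sequence.
i=0: S_0 = -1.33 * 0.99^0 = -1.33
i=1: S_1 = -1.33 * 0.99^1 ≈ -1.32
i=2: S_2 = -1.33 * 0.99^2 ≈ -1.3
i=3: S_3 = -1.33 * 0.99^3 ≈ -1.29
i=4: S_4 = -1.33 * 0.99^4 ≈ -1.28
i=5: S_5 = -1.33 * 0.99^5 ≈ -1.26
The first 6 terms are: [-1.33, -1.32, -1.3, -1.29, -1.28, -1.26]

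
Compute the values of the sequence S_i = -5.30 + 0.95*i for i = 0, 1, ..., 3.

This is an arithmetic sequence.
i=0: S_0 = -5.3 + 0.95*0 = -5.3
i=1: S_1 = -5.3 + 0.95*1 = -4.35
i=2: S_2 = -5.3 + 0.95*2 = -3.4
i=3: S_3 = -5.3 + 0.95*3 = -2.45
The first 4 terms are: [-5.3, -4.35, -3.4, -2.45]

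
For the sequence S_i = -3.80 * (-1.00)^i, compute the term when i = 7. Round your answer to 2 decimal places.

S_7 = -3.8 * (-1.0)^7 = -3.8 * -1 = 3.8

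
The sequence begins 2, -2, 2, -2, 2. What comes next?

Ratios: -2 / 2 = -1.0
This is a geometric sequence with common ratio r = -1.
Next term = 2 * -1 = -2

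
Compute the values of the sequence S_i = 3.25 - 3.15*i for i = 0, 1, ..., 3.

This is an arithmetic sequence.
i=0: S_0 = 3.25 + -3.15*0 = 3.25
i=1: S_1 = 3.25 + -3.15*1 = 0.1
i=2: S_2 = 3.25 + -3.15*2 = -3.05
i=3: S_3 = 3.25 + -3.15*3 = -6.2
The first 4 terms are: [3.25, 0.1, -3.05, -6.2]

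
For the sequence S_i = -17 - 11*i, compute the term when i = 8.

S_8 = -17 + -11*8 = -17 + -88 = -105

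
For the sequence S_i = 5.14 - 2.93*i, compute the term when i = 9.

S_9 = 5.14 + -2.93*9 = 5.14 + -26.37 = -21.23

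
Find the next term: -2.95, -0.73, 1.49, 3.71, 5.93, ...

Differences: -0.73 - -2.95 = 2.22
This is an arithmetic sequence with common difference d = 2.22.
Next term = 5.93 + 2.22 = 8.15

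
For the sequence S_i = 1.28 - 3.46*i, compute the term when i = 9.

S_9 = 1.28 + -3.46*9 = 1.28 + -31.14 = -29.86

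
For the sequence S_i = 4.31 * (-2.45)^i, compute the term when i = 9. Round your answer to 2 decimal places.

S_9 = 4.31 * (-2.45)^9 ≈ 4.31 * -3180.4953 ≈ -13707.93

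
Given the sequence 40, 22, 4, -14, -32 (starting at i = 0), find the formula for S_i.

Check differences: 22 - 40 = -18
4 - 22 = -18
Common difference d = -18.
First term a = 40.
Formula: S_i = 40 - 18*i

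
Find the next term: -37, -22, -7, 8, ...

Differences: -22 - -37 = 15
This is an arithmetic sequence with common difference d = 15.
Next term = 8 + 15 = 23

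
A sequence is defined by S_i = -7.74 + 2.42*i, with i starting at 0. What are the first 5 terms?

This is an arithmetic sequence.
i=0: S_0 = -7.74 + 2.42*0 = -7.74
i=1: S_1 = -7.74 + 2.42*1 = -5.32
i=2: S_2 = -7.74 + 2.42*2 = -2.9
i=3: S_3 = -7.74 + 2.42*3 = -0.48
i=4: S_4 = -7.74 + 2.42*4 = 1.94
The first 5 terms are: [-7.74, -5.32, -2.9, -0.48, 1.94]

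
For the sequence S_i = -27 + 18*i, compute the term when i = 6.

S_6 = -27 + 18*6 = -27 + 108 = 81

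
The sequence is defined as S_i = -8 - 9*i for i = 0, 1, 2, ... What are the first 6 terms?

This is an arithmetic sequence.
i=0: S_0 = -8 + -9*0 = -8
i=1: S_1 = -8 + -9*1 = -17
i=2: S_2 = -8 + -9*2 = -26
i=3: S_3 = -8 + -9*3 = -35
i=4: S_4 = -8 + -9*4 = -44
i=5: S_5 = -8 + -9*5 = -53
The first 6 terms are: [-8, -17, -26, -35, -44, -53]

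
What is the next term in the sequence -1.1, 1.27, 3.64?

Differences: 1.27 - -1.1 = 2.37
This is an arithmetic sequence with common difference d = 2.37.
Next term = 3.64 + 2.37 = 6.01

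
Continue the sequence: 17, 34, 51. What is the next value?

Differences: 34 - 17 = 17
This is an arithmetic sequence with common difference d = 17.
Next term = 51 + 17 = 68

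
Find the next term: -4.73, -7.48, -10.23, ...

Differences: -7.48 - -4.73 = -2.75
This is an arithmetic sequence with common difference d = -2.75.
Next term = -10.23 + -2.75 = -12.98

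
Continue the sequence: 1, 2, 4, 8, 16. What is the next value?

Ratios: 2 / 1 = 2.0
This is a geometric sequence with common ratio r = 2.
Next term = 16 * 2 = 32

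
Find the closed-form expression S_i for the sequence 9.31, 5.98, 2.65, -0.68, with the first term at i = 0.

Check differences: 5.98 - 9.31 = -3.33
2.65 - 5.98 = -3.33
Common difference d = -3.33.
First term a = 9.31.
Formula: S_i = 9.31 - 3.33*i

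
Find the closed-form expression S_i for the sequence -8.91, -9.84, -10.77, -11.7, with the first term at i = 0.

Check differences: -9.84 - -8.91 = -0.93
-10.77 - -9.84 = -0.93
Common difference d = -0.93.
First term a = -8.91.
Formula: S_i = -8.91 - 0.93*i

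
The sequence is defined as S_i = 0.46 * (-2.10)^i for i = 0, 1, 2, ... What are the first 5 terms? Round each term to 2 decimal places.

This is a geometric sequence.
i=0: S_0 = 0.46 * (-2.1)^0 = 0.46
i=1: S_1 = 0.46 * (-2.1)^1 ≈ -0.97
i=2: S_2 = 0.46 * (-2.1)^2 ≈ 2.03
i=3: S_3 = 0.46 * (-2.1)^3 ≈ -4.26
i=4: S_4 = 0.46 * (-2.1)^4 ≈ 8.95
The first 5 terms are: [0.46, -0.97, 2.03, -4.26, 8.95]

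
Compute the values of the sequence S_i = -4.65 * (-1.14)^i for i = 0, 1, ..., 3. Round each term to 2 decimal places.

This is a geometric sequence.
i=0: S_0 = -4.65 * (-1.14)^0 = -4.65
i=1: S_1 = -4.65 * (-1.14)^1 ≈ 5.3
i=2: S_2 = -4.65 * (-1.14)^2 ≈ -6.04
i=3: S_3 = -4.65 * (-1.14)^3 ≈ 6.89
The first 4 terms are: [-4.65, 5.3, -6.04, 6.89]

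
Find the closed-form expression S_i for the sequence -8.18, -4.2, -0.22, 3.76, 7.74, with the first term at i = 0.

Check differences: -4.2 - -8.18 = 3.98
-0.22 - -4.2 = 3.98
Common difference d = 3.98.
First term a = -8.18.
Formula: S_i = -8.18 + 3.98*i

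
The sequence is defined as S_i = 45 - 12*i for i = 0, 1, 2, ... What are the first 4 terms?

This is an arithmetic sequence.
i=0: S_0 = 45 + -12*0 = 45
i=1: S_1 = 45 + -12*1 = 33
i=2: S_2 = 45 + -12*2 = 21
i=3: S_3 = 45 + -12*3 = 9
The first 4 terms are: [45, 33, 21, 9]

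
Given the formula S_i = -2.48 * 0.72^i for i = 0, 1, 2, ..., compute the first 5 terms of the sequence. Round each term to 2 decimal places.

This is a geometric sequence.
i=0: S_0 = -2.48 * 0.72^0 = -2.48
i=1: S_1 = -2.48 * 0.72^1 ≈ -1.79
i=2: S_2 = -2.48 * 0.72^2 ≈ -1.29
i=3: S_3 = -2.48 * 0.72^3 ≈ -0.93
i=4: S_4 = -2.48 * 0.72^4 ≈ -0.67
The first 5 terms are: [-2.48, -1.79, -1.29, -0.93, -0.67]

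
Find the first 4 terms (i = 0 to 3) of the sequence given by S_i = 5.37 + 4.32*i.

This is an arithmetic sequence.
i=0: S_0 = 5.37 + 4.32*0 = 5.37
i=1: S_1 = 5.37 + 4.32*1 = 9.69
i=2: S_2 = 5.37 + 4.32*2 = 14.01
i=3: S_3 = 5.37 + 4.32*3 = 18.33
The first 4 terms are: [5.37, 9.69, 14.01, 18.33]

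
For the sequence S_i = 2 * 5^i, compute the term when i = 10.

S_10 = 2 * 5^10 = 2 * 9765625 = 19531250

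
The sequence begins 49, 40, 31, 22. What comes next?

Differences: 40 - 49 = -9
This is an arithmetic sequence with common difference d = -9.
Next term = 22 + -9 = 13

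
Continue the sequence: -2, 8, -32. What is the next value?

Ratios: 8 / -2 = -4.0
This is a geometric sequence with common ratio r = -4.
Next term = -32 * -4 = 128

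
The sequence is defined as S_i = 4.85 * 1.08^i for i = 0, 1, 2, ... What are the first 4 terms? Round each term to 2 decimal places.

This is a geometric sequence.
i=0: S_0 = 4.85 * 1.08^0 = 4.85
i=1: S_1 = 4.85 * 1.08^1 ≈ 5.24
i=2: S_2 = 4.85 * 1.08^2 ≈ 5.66
i=3: S_3 = 4.85 * 1.08^3 ≈ 6.11
The first 4 terms are: [4.85, 5.24, 5.66, 6.11]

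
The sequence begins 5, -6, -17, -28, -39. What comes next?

Differences: -6 - 5 = -11
This is an arithmetic sequence with common difference d = -11.
Next term = -39 + -11 = -50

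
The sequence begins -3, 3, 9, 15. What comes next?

Differences: 3 - -3 = 6
This is an arithmetic sequence with common difference d = 6.
Next term = 15 + 6 = 21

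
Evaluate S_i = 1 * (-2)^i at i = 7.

S_7 = 1 * (-2)^7 = 1 * -128 = -128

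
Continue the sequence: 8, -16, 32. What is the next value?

Ratios: -16 / 8 = -2.0
This is a geometric sequence with common ratio r = -2.
Next term = 32 * -2 = -64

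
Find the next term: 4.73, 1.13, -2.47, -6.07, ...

Differences: 1.13 - 4.73 = -3.6
This is an arithmetic sequence with common difference d = -3.6.
Next term = -6.07 + -3.6 = -9.67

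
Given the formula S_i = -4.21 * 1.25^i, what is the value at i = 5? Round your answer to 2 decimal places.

S_5 = -4.21 * 1.25^5 ≈ -4.21 * 3.0518 ≈ -12.85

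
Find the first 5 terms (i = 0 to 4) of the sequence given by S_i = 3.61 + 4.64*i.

This is an arithmetic sequence.
i=0: S_0 = 3.61 + 4.64*0 = 3.61
i=1: S_1 = 3.61 + 4.64*1 = 8.25
i=2: S_2 = 3.61 + 4.64*2 = 12.89
i=3: S_3 = 3.61 + 4.64*3 = 17.53
i=4: S_4 = 3.61 + 4.64*4 = 22.17
The first 5 terms are: [3.61, 8.25, 12.89, 17.53, 22.17]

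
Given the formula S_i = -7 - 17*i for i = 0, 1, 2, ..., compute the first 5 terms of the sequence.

This is an arithmetic sequence.
i=0: S_0 = -7 + -17*0 = -7
i=1: S_1 = -7 + -17*1 = -24
i=2: S_2 = -7 + -17*2 = -41
i=3: S_3 = -7 + -17*3 = -58
i=4: S_4 = -7 + -17*4 = -75
The first 5 terms are: [-7, -24, -41, -58, -75]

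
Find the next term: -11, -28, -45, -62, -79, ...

Differences: -28 - -11 = -17
This is an arithmetic sequence with common difference d = -17.
Next term = -79 + -17 = -96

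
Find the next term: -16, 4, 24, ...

Differences: 4 - -16 = 20
This is an arithmetic sequence with common difference d = 20.
Next term = 24 + 20 = 44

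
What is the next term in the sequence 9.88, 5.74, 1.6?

Differences: 5.74 - 9.88 = -4.14
This is an arithmetic sequence with common difference d = -4.14.
Next term = 1.6 + -4.14 = -2.54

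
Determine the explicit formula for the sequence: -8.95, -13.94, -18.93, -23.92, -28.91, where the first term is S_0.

Check differences: -13.94 - -8.95 = -4.99
-18.93 - -13.94 = -4.99
Common difference d = -4.99.
First term a = -8.95.
Formula: S_i = -8.95 - 4.99*i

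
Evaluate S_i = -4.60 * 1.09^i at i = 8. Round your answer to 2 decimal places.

S_8 = -4.6 * 1.09^8 ≈ -4.6 * 1.9926 ≈ -9.17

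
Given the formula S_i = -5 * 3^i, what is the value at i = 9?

S_9 = -5 * 3^9 = -5 * 19683 = -98415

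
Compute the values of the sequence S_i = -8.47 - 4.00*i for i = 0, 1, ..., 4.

This is an arithmetic sequence.
i=0: S_0 = -8.47 + -4.0*0 = -8.47
i=1: S_1 = -8.47 + -4.0*1 = -12.47
i=2: S_2 = -8.47 + -4.0*2 = -16.47
i=3: S_3 = -8.47 + -4.0*3 = -20.47
i=4: S_4 = -8.47 + -4.0*4 = -24.47
The first 5 terms are: [-8.47, -12.47, -16.47, -20.47, -24.47]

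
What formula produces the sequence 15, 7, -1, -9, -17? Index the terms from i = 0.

Check differences: 7 - 15 = -8
-1 - 7 = -8
Common difference d = -8.
First term a = 15.
Formula: S_i = 15 - 8*i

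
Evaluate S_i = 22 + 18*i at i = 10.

S_10 = 22 + 18*10 = 22 + 180 = 202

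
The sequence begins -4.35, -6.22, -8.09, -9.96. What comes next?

Differences: -6.22 - -4.35 = -1.87
This is an arithmetic sequence with common difference d = -1.87.
Next term = -9.96 + -1.87 = -11.83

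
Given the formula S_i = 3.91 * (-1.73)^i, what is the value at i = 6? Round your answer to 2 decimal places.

S_6 = 3.91 * (-1.73)^6 ≈ 3.91 * 26.8088 ≈ 104.82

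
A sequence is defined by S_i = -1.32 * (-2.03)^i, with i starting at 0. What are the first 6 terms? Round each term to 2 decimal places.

This is a geometric sequence.
i=0: S_0 = -1.32 * (-2.03)^0 = -1.32
i=1: S_1 = -1.32 * (-2.03)^1 ≈ 2.68
i=2: S_2 = -1.32 * (-2.03)^2 ≈ -5.44
i=3: S_3 = -1.32 * (-2.03)^3 ≈ 11.04
i=4: S_4 = -1.32 * (-2.03)^4 ≈ -22.42
i=5: S_5 = -1.32 * (-2.03)^5 ≈ 45.5
The first 6 terms are: [-1.32, 2.68, -5.44, 11.04, -22.42, 45.5]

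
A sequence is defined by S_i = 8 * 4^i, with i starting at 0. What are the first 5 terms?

This is a geometric sequence.
i=0: S_0 = 8 * 4^0 = 8
i=1: S_1 = 8 * 4^1 = 32
i=2: S_2 = 8 * 4^2 = 128
i=3: S_3 = 8 * 4^3 = 512
i=4: S_4 = 8 * 4^4 = 2048
The first 5 terms are: [8, 32, 128, 512, 2048]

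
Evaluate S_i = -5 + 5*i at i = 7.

S_7 = -5 + 5*7 = -5 + 35 = 30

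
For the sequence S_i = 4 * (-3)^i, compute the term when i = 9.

S_9 = 4 * (-3)^9 = 4 * -19683 = -78732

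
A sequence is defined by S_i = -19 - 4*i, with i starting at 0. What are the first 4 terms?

This is an arithmetic sequence.
i=0: S_0 = -19 + -4*0 = -19
i=1: S_1 = -19 + -4*1 = -23
i=2: S_2 = -19 + -4*2 = -27
i=3: S_3 = -19 + -4*3 = -31
The first 4 terms are: [-19, -23, -27, -31]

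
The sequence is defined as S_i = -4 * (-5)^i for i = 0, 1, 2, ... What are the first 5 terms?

This is a geometric sequence.
i=0: S_0 = -4 * (-5)^0 = -4
i=1: S_1 = -4 * (-5)^1 = 20
i=2: S_2 = -4 * (-5)^2 = -100
i=3: S_3 = -4 * (-5)^3 = 500
i=4: S_4 = -4 * (-5)^4 = -2500
The first 5 terms are: [-4, 20, -100, 500, -2500]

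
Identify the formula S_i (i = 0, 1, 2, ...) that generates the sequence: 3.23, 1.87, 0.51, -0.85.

Check differences: 1.87 - 3.23 = -1.36
0.51 - 1.87 = -1.36
Common difference d = -1.36.
First term a = 3.23.
Formula: S_i = 3.23 - 1.36*i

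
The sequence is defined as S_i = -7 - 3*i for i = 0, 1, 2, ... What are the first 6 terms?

This is an arithmetic sequence.
i=0: S_0 = -7 + -3*0 = -7
i=1: S_1 = -7 + -3*1 = -10
i=2: S_2 = -7 + -3*2 = -13
i=3: S_3 = -7 + -3*3 = -16
i=4: S_4 = -7 + -3*4 = -19
i=5: S_5 = -7 + -3*5 = -22
The first 6 terms are: [-7, -10, -13, -16, -19, -22]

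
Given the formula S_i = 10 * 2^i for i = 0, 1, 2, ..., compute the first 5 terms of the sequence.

This is a geometric sequence.
i=0: S_0 = 10 * 2^0 = 10
i=1: S_1 = 10 * 2^1 = 20
i=2: S_2 = 10 * 2^2 = 40
i=3: S_3 = 10 * 2^3 = 80
i=4: S_4 = 10 * 2^4 = 160
The first 5 terms are: [10, 20, 40, 80, 160]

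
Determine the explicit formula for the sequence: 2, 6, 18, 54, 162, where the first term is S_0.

Check ratios: 6 / 2 = 3.0
Common ratio r = 3.
First term a = 2.
Formula: S_i = 2 * 3^i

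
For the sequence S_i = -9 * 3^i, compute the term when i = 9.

S_9 = -9 * 3^9 = -9 * 19683 = -177147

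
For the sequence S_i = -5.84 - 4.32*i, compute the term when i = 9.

S_9 = -5.84 + -4.32*9 = -5.84 + -38.88 = -44.72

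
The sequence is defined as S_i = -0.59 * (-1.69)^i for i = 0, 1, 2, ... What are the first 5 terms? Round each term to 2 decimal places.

This is a geometric sequence.
i=0: S_0 = -0.59 * (-1.69)^0 = -0.59
i=1: S_1 = -0.59 * (-1.69)^1 ≈ 1.0
i=2: S_2 = -0.59 * (-1.69)^2 ≈ -1.69
i=3: S_3 = -0.59 * (-1.69)^3 ≈ 2.85
i=4: S_4 = -0.59 * (-1.69)^4 ≈ -4.81
The first 5 terms are: [-0.59, 1.0, -1.69, 2.85, -4.81]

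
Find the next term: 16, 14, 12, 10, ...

Differences: 14 - 16 = -2
This is an arithmetic sequence with common difference d = -2.
Next term = 10 + -2 = 8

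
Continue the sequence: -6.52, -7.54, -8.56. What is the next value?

Differences: -7.54 - -6.52 = -1.02
This is an arithmetic sequence with common difference d = -1.02.
Next term = -8.56 + -1.02 = -9.58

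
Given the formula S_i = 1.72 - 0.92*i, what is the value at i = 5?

S_5 = 1.72 + -0.92*5 = 1.72 + -4.6 = -2.88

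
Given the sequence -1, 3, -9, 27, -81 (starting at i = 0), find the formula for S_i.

Check ratios: 3 / -1 = -3.0
Common ratio r = -3.
First term a = -1.
Formula: S_i = -1 * (-3)^i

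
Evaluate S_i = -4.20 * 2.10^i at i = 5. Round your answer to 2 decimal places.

S_5 = -4.2 * 2.1^5 ≈ -4.2 * 40.841 ≈ -171.53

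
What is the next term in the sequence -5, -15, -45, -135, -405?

Ratios: -15 / -5 = 3.0
This is a geometric sequence with common ratio r = 3.
Next term = -405 * 3 = -1215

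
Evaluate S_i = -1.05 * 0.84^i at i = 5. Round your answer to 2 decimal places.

S_5 = -1.05 * 0.84^5 ≈ -1.05 * 0.4182 ≈ -0.44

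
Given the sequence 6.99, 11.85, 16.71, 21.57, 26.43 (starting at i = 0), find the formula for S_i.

Check differences: 11.85 - 6.99 = 4.86
16.71 - 11.85 = 4.86
Common difference d = 4.86.
First term a = 6.99.
Formula: S_i = 6.99 + 4.86*i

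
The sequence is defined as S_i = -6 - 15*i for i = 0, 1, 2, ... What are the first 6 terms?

This is an arithmetic sequence.
i=0: S_0 = -6 + -15*0 = -6
i=1: S_1 = -6 + -15*1 = -21
i=2: S_2 = -6 + -15*2 = -36
i=3: S_3 = -6 + -15*3 = -51
i=4: S_4 = -6 + -15*4 = -66
i=5: S_5 = -6 + -15*5 = -81
The first 6 terms are: [-6, -21, -36, -51, -66, -81]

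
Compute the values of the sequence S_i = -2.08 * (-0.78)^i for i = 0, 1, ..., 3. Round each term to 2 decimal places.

This is a geometric sequence.
i=0: S_0 = -2.08 * (-0.78)^0 = -2.08
i=1: S_1 = -2.08 * (-0.78)^1 ≈ 1.62
i=2: S_2 = -2.08 * (-0.78)^2 ≈ -1.27
i=3: S_3 = -2.08 * (-0.78)^3 ≈ 0.99
The first 4 terms are: [-2.08, 1.62, -1.27, 0.99]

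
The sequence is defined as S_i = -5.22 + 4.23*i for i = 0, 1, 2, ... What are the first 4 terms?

This is an arithmetic sequence.
i=0: S_0 = -5.22 + 4.23*0 = -5.22
i=1: S_1 = -5.22 + 4.23*1 = -0.99
i=2: S_2 = -5.22 + 4.23*2 = 3.24
i=3: S_3 = -5.22 + 4.23*3 = 7.47
The first 4 terms are: [-5.22, -0.99, 3.24, 7.47]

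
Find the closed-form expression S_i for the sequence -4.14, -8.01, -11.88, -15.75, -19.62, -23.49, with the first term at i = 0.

Check differences: -8.01 - -4.14 = -3.87
-11.88 - -8.01 = -3.87
Common difference d = -3.87.
First term a = -4.14.
Formula: S_i = -4.14 - 3.87*i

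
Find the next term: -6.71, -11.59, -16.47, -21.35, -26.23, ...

Differences: -11.59 - -6.71 = -4.88
This is an arithmetic sequence with common difference d = -4.88.
Next term = -26.23 + -4.88 = -31.11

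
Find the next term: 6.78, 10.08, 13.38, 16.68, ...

Differences: 10.08 - 6.78 = 3.3
This is an arithmetic sequence with common difference d = 3.3.
Next term = 16.68 + 3.3 = 19.98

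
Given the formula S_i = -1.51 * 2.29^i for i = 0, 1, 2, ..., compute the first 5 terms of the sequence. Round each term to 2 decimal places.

This is a geometric sequence.
i=0: S_0 = -1.51 * 2.29^0 = -1.51
i=1: S_1 = -1.51 * 2.29^1 ≈ -3.46
i=2: S_2 = -1.51 * 2.29^2 ≈ -7.92
i=3: S_3 = -1.51 * 2.29^3 ≈ -18.13
i=4: S_4 = -1.51 * 2.29^4 ≈ -41.53
The first 5 terms are: [-1.51, -3.46, -7.92, -18.13, -41.53]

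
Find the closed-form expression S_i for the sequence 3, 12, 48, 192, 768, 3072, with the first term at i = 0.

Check ratios: 12 / 3 = 4.0
Common ratio r = 4.
First term a = 3.
Formula: S_i = 3 * 4^i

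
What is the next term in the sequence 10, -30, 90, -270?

Ratios: -30 / 10 = -3.0
This is a geometric sequence with common ratio r = -3.
Next term = -270 * -3 = 810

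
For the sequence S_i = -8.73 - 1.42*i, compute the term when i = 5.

S_5 = -8.73 + -1.42*5 = -8.73 + -7.1 = -15.83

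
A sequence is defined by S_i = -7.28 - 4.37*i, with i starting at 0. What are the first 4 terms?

This is an arithmetic sequence.
i=0: S_0 = -7.28 + -4.37*0 = -7.28
i=1: S_1 = -7.28 + -4.37*1 = -11.65
i=2: S_2 = -7.28 + -4.37*2 = -16.02
i=3: S_3 = -7.28 + -4.37*3 = -20.39
The first 4 terms are: [-7.28, -11.65, -16.02, -20.39]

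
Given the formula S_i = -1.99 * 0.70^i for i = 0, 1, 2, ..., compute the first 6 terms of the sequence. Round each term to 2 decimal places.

This is a geometric sequence.
i=0: S_0 = -1.99 * 0.7^0 = -1.99
i=1: S_1 = -1.99 * 0.7^1 ≈ -1.39
i=2: S_2 = -1.99 * 0.7^2 ≈ -0.98
i=3: S_3 = -1.99 * 0.7^3 ≈ -0.68
i=4: S_4 = -1.99 * 0.7^4 ≈ -0.48
i=5: S_5 = -1.99 * 0.7^5 ≈ -0.33
The first 6 terms are: [-1.99, -1.39, -0.98, -0.68, -0.48, -0.33]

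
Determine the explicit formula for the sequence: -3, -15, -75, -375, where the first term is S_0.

Check ratios: -15 / -3 = 5.0
Common ratio r = 5.
First term a = -3.
Formula: S_i = -3 * 5^i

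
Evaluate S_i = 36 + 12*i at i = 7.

S_7 = 36 + 12*7 = 36 + 84 = 120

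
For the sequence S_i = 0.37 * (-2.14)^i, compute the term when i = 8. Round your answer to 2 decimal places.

S_8 = 0.37 * (-2.14)^8 ≈ 0.37 * 439.8557 ≈ 162.75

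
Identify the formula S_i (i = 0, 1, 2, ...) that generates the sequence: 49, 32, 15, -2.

Check differences: 32 - 49 = -17
15 - 32 = -17
Common difference d = -17.
First term a = 49.
Formula: S_i = 49 - 17*i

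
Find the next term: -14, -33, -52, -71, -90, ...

Differences: -33 - -14 = -19
This is an arithmetic sequence with common difference d = -19.
Next term = -90 + -19 = -109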